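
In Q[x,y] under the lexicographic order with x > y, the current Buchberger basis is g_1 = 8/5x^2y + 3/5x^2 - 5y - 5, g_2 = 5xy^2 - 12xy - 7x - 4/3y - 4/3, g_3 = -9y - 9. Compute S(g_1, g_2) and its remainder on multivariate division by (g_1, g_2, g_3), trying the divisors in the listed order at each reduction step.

S(g_1, g_2) = 111/40x^2y + 7/5x^2 + 4/15xy + 4/15x - 25/8y^2 - 25/8y; remainder on division = 23/64x^2.

lcm(LM(g_1), LM(g_2)) = x^2y^2.
S = (lcm/LT(g_1))·g_1 − (lcm/LT(g_2))·g_2 = 111/40x^2y + 7/5x^2 + 4/15xy + 4/15x - 25/8y^2 - 25/8y.
Reduce S modulo (g_1, g_2, g_3) in that order:
  leading term x^2y: subtract (111/64)·g_1 from 111/40x^2y + 7/5x^2 + 4/15xy + 4/15x - 25/8y^2 - 25/8y → 23/64x^2 + 4/15xy + 4/15x - 25/8y^2 + 355/64y + 555/64
  leading term x^2: no divisor's leading term divides it; move 23/64x^2 to the remainder.
  leading term xy: subtract (-4/135x)·g_3 from 4/15xy + 4/15x - 25/8y^2 + 355/64y + 555/64 → -25/8y^2 + 355/64y + 555/64
  leading term y^2: subtract (25/72y)·g_3 from -25/8y^2 + 355/64y + 555/64 → 555/64y + 555/64
  leading term y: subtract (-185/192)·g_3 from 555/64y + 555/64 → 0
The remainder 23/64x^2 is nonzero, so it would be added as the next basis element.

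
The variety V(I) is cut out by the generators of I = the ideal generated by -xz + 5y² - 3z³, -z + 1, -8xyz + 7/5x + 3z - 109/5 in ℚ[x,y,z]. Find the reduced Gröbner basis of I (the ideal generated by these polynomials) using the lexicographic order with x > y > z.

f_1 = -xz + 5y² - 3z³, LT = xz.
f_2 = -z + 1, LT = z.
f_3 = -8xyz + 7/5x + 3z - 109/5, LT = xyz.

S(f_1,f_2): lcm = xz. S = x - 5y² + 3z³.
  leading term x: no divisor's leading term divides it; move x to the remainder.
  leading term y²: no divisor's leading term divides it; move -5y² to the remainder.
  leading term z³: subtract (-3z²)·f_2 from 3z³ → 3z²
  leading term z²: subtract (-3z)·f_2 from 3z² → 3z
  leading term z: subtract (-3)·f_2 from 3z → 3
  leading term 1: no divisor's leading term divides it; move 3 to the remainder.
  remainder x - 5y² + 3 ≠ 0; add g_4 = x - 5y² + 3 to the basis.

S(f_1,f_3): lcm = xyz. S = 7/40x - 5y³ + 3yz³ + ⅜z - 109/40.
  leading term x: subtract (7/40)·g_4 from 7/40x - 5y³ + 3yz³ + ⅜z - 109/40 → -5y³ + ⅞y² + 3yz³ + ⅜z - 13/4
  leading term y³: no divisor's leading term divides it; move -5y³ to the remainder.
  leading term y²: no divisor's leading term divides it; move ⅞y² to the remainder.
  leading term yz³: subtract (-3yz²)·f_2 from 3yz³ + ⅜z - 13/4 → 3yz² + ⅜z - 13/4
  leading term yz²: subtract (-3yz)·f_2 from 3yz² + ⅜z - 13/4 → 3yz + ⅜z - 13/4
  leading term yz: subtract (-3y)·f_2 from 3yz + ⅜z - 13/4 → 3y + ⅜z - 13/4
  leading term y: no divisor's leading term divides it; move 3y to the remainder.
  leading term z: subtract (-⅜)·f_2 from ⅜z - 13/4 → -23/8
  leading term 1: no divisor's leading term divides it; move -23/8 to the remainder.
  remainder -5y³ + ⅞y² + 3y - 23/8 ≠ 0; add g_5 = -5y³ + ⅞y² + 3y - 23/8 to the basis.

The other S-polynomials (S(f_2,f_3), S(f_1,g_4), S(f_2,g_4), S(f_3,g_4), S(f_1,g_5), S(f_2,g_5), S(f_3,g_5), S(g_4,g_5)) all reduce to 0 modulo the current basis, so we have a Gröbner basis.
Inter-reduce: drop elements whose leading term is divisible by another's, tail-reduce, and make monic.

G = {x - 5y² + 3, y³ - 7/40y² - ⅗y + 23/40, z - 1}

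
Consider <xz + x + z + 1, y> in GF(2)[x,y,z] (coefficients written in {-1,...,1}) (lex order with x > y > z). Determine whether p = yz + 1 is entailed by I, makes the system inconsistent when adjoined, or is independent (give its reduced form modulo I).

Adjoining yz + 1 makes the ideal the whole ring: the system is inconsistent.

First compute the reduced Gröbner basis of I by Buchberger's algorithm.
f_1 = xz + x + z + 1, LT = xz.
f_2 = y, LT = y.

The S-polynomials (S(f_1,f_2)) all reduce to 0 modulo the current basis, so we have a Gröbner basis.
Inter-reduce: drop elements whose leading term is divisible by another's, tail-reduce, and make monic.
Reduced Gröbner basis: {xz + x + z + 1, y}.
Label its elements g_1 = xz + x + z + 1, g_2 = y.

Reduce p = yz + 1 modulo G:
  leading term yz: subtract (z)·g_2 from yz + 1 → 1
  leading term 1: no divisor's leading term divides it; move 1 to the remainder.
  normal form = 1.
The normal form is nonzero, so p ∉ I. Since p minus its normal form lies in I, I + (p) = I + (r) where r = 1; decide whether this ideal is the whole ring.
Here r = 1 is a nonzero constant, hence a unit: 1 ∈ I + (p), the Gröbner basis of I + (p) is {1}, and the enlarged system has no common solution — adjoining p is inconsistent.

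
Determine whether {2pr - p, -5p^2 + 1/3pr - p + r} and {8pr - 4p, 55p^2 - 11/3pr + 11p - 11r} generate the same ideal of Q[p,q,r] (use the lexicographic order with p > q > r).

Yes, the ideals are equal.

Since reduced Gröbner bases are canonical representatives of ideals under a given ordering, it suffices to compute and compare them.
Buchberger on the first generating set:
f_1 = 2pr - p, LT = pr.
f_2 = -5p^2 + 1/3pr - p + r, LT = p^2.

S(f_1,f_2): lcm = p^2r. S = -1/2p^2 + 1/15pr^2 - 1/5pr + 1/5r^2.
  leading term p^2: subtract (1/10)·f_2 from -1/2p^2 + 1/15pr^2 - 1/5pr + 1/5r^2 → 1/15pr^2 - 7/30pr + 1/10p + 1/5r^2 - 1/10r
  leading term pr^2: subtract (1/30r)·f_1 from 1/15pr^2 - 7/30pr + 1/10p + 1/5r^2 - 1/10r → -1/5pr + 1/10p + 1/5r^2 - 1/10r
  leading term pr: subtract (-1/10)·f_1 from -1/5pr + 1/10p + 1/5r^2 - 1/10r → 1/5r^2 - 1/10r
  leading term r^2: no divisor's leading term divides it; move 1/5r^2 to the remainder.
  leading term r: no divisor's leading term divides it; move -1/10r to the remainder.
  remainder 1/5r^2 - 1/10r ≠ 0; add g_3 = 1/5r^2 - 1/10r to the basis.

S(f_1,g_3): lcm = pr^2. S = 0.
  remainder 0.

S(f_2,g_3): leading monomials are coprime, so the S-polynomial reduces to 0 (Buchberger's first criterion).
Every S-polynomial of the final basis reduces to 0, so we have a Gröbner basis.
Inter-reduce: drop elements whose leading term is divisible by another's, tail-reduce, and make monic.
Reduced Gröbner basis: {p^2 + 1/6p - 1/5r, pr - 1/2p, r^2 - 1/2r}.

Buchberger on the second generating set:
h_1 = 8pr - 4p, LT = pr.
h_2 = 55p^2 - 11/3pr + 11p - 11r, LT = p^2.

S(h_1,h_2): lcm = p^2r. S = -1/2p^2 + 1/15pr^2 - 1/5pr + 1/5r^2.
  leading term p^2: subtract (-1/110)·h_2 from -1/2p^2 + 1/15pr^2 - 1/5pr + 1/5r^2 → 1/15pr^2 - 7/30pr + 1/10p + 1/5r^2 - 1/10r
  leading term pr^2: subtract (1/120r)·h_1 from 1/15pr^2 - 7/30pr + 1/10p + 1/5r^2 - 1/10r → -1/5pr + 1/10p + 1/5r^2 - 1/10r
  leading term pr: subtract (-1/40)·h_1 from -1/5pr + 1/10p + 1/5r^2 - 1/10r → 1/5r^2 - 1/10r
  leading term r^2: no divisor's leading term divides it; move 1/5r^2 to the remainder.
  leading term r: no divisor's leading term divides it; move -1/10r to the remainder.
  remainder 1/5r^2 - 1/10r ≠ 0; add k_3 = 1/5r^2 - 1/10r to the basis.

S(h_1,k_3): lcm = pr^2. S = 0.
  remainder 0.

S(h_2,k_3): leading monomials are coprime, so the S-polynomial reduces to 0 (Buchberger's first criterion).
Every S-polynomial of the final basis reduces to 0, so we have a Gröbner basis.
Inter-reduce: drop elements whose leading term is divisible by another's, tail-reduce, and make monic.
Reduced Gröbner basis: {p^2 + 1/6p - 1/5r, pr - 1/2p, r^2 - 1/2r}.

These coincide, so the ideals are equal.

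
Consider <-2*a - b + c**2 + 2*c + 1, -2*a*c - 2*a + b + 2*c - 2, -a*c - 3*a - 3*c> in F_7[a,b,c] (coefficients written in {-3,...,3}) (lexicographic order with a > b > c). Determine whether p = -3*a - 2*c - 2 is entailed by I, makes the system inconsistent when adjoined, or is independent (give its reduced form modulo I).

-3*a - 2*c - 2 is independent of I; its normal form modulo I is -2*c**2 - c.

First compute the reduced Gröbner basis of I by Buchberger's algorithm.
f_1 = -2*a - b + c**2 + 2*c + 1, LT = a.
f_2 = -2*a*c - 2*a + b + 2*c - 2, LT = a*c.
f_3 = -a*c - 3*a - 3*c, LT = a*c.

S(f_1,f_2): lcm = a*c. S = -a - 3*b*c - 3*b + 3*c**3 - c**2 - 3*c - 1.
  leading term a: subtract (-3)·f_1 from -a - 3*b*c - 3*b + 3*c**3 - c**2 - 3*c - 1 → -3*b*c + b + 3*c**3 + 2*c**2 + 3*c + 2
  leading term b*c: no divisor's leading term divides it; move -3*b*c to the remainder.
  leading term b: no divisor's leading term divides it; move b to the remainder.
  leading term c**3: no divisor's leading term divides it; move 3*c**3 to the remainder.
  leading term c**2: no divisor's leading term divides it; move 2*c**2 to the remainder.
  leading term c: no divisor's leading term divides it; move 3*c to the remainder.
  leading term 1: no divisor's leading term divides it; move 2 to the remainder.
  remainder -3*b*c + b + 3*c**3 + 2*c**2 + 3*c + 2 ≠ 0; add h_4 = -3*b*c + b + 3*c**3 + 2*c**2 + 3*c + 2 to the basis.

S(f_1,f_3): lcm = a*c. S = -3*a - 3*b*c + 3*c**3 - c**2.
  leading term a: subtract (-2)·f_1 from -3*a - 3*b*c + 3*c**3 - c**2 → -3*b*c - 2*b + 3*c**3 + c**2 - 3*c + 2
  leading term b*c: subtract (1)·h_4 from -3*b*c - 2*b + 3*c**3 + c**2 - 3*c + 2 → -3*b - c**2 + c
  leading term b: no divisor's leading term divides it; move -3*b to the remainder.
  leading term c**2: no divisor's leading term divides it; move -c**2 to the remainder.
  leading term c: no divisor's leading term divides it; move c to the remainder.
  remainder -3*b - c**2 + c ≠ 0; add h_5 = -3*b - c**2 + c to the basis.

S(h_4,h_5): lcm = b*c. S = 2*b + c**3 + 2*c**2 - c - 3.
  leading term b: subtract (-3)·h_5 from 2*b + c**3 + 2*c**2 - c - 3 → c**3 - c**2 + 2*c - 3
  leading term c**3: no divisor's leading term divides it; move c**3 to the remainder.
  leading term c**2: no divisor's leading term divides it; move -c**2 to the remainder.
  leading term c: no divisor's leading term divides it; move 2*c to the remainder.
  leading term 1: no divisor's leading term divides it; move -3 to the remainder.
  remainder c**3 - c**2 + 2*c - 3 ≠ 0; add h_6 = c**3 - c**2 + 2*c - 3 to the basis.

The other S-polynomials (S(f_2,f_3), S(f_1,h_4), S(f_2,h_4), S(f_3,h_4), S(f_1,h_5), S(f_2,h_5), S(f_3,h_5), S(f_1,h_6), S(f_2,h_6), S(f_3,h_6), S(h_4,h_6), S(h_5,h_6)) all reduce to 0 modulo the current basis, so we have a Gröbner basis.
Inter-reduce: drop elements whose leading term is divisible by another's, tail-reduce, and make monic.
Reduced Gröbner basis: {a - 3*c**2 - 2*c + 3, b - 2*c**2 + 2*c, c**3 - c**2 + 2*c - 3}.
Label its elements g_1 = a - 3*c**2 - 2*c + 3, g_2 = b - 2*c**2 + 2*c, g_3 = c**3 - c**2 + 2*c - 3.

Reduce p = -3*a - 2*c - 2 modulo G:
  leading term a: subtract (-3)·g_1 from -3*a - 2*c - 2 → -2*c**2 - c
  leading term c**2: no divisor's leading term divides it; move -2*c**2 to the remainder.
  leading term c: no divisor's leading term divides it; move -c to the remainder.
  normal form = -2*c**2 - c.
The normal form is nonzero, so p ∉ I. Since p minus its normal form lies in I, I + (p) = I + (r) where r = -2*c**2 - c; decide whether this ideal is the whole ring.
Run Buchberger on G together with r (pairs among the g_i already reduce to 0 since G is a Gröbner basis):
g_1 = a - 3*c**2 - 2*c + 3, LT = a.
g_2 = b - 2*c**2 + 2*c, LT = b.
g_3 = c**3 - c**2 + 2*c - 3, LT = c**3.
r = -2*c**2 - c, LT = c**2.

S(g_3,r): lcm = c**3. S = 2*c**2 + 2*c - 3.
  leading term c**2: subtract (-1)·r from 2*c**2 + 2*c - 3 → c - 3
  leading term c: no divisor's leading term divides it; move c to the remainder.
  leading term 1: no divisor's leading term divides it; move -3 to the remainder.
  remainder c - 3 ≠ 0; add m_5 = c - 3 to the basis.

The other S-polynomials (S(g_1,g_2), S(g_1,g_3), S(g_1,r), S(g_2,g_3), S(g_2,r), S(g_1,m_5), S(g_2,m_5), S(g_3,m_5), S(r,m_5)) all reduce to 0 modulo the current basis, so we have a Gröbner basis.
Inter-reduce: drop elements whose leading term is divisible by another's, tail-reduce, and make monic.
Reduced Gröbner basis: {a - 2, b + 2, c - 3}.
The reduced Gröbner basis of I + (p) is {a - 2, b + 2, c - 3} ≠ {1}, a proper ideal, so the enlarged system stays consistent: p is independent of I, with normal form -2*c**2 - c.

Ideal membership is decidable via reduction modulo a Gröbner basis.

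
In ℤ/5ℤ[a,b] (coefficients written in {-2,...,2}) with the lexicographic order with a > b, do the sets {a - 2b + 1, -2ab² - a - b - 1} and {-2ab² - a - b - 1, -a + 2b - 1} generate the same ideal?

Yes, the ideals are equal.

Two ideals are equal iff their reduced Gröbner bases coincide (the reduced basis is unique for a fixed ordering).
Buchberger on the first generating set:
f_1 = a - 2b + 1, LT = a.
f_2 = -2ab² - a - b - 1, LT = ab².

S(f_1,f_2): lcm = ab². S = 2a - 2b³ + b² + 2b + 2.
  leading term a: subtract (2)·f_1 from 2a - 2b³ + b² + 2b + 2 → -2b³ + b² + b
  leading term b³: no divisor's leading term divides it; move -2b³ to the remainder.
  leading term b²: no divisor's leading term divides it; move b² to the remainder.
  leading term b: no divisor's leading term divides it; move b to the remainder.
  remainder -2b³ + b² + b ≠ 0; add g_3 = -2b³ + b² + b to the basis.

The other S-polynomials (S(f_1,g_3), S(f_2,g_3)) all reduce to 0 modulo the current basis, so we have a Gröbner basis.
Inter-reduce: drop elements whose leading term is divisible by another's, tail-reduce, and make monic.
Reduced Gröbner basis: {a - 2b + 1, b³ + 2b² + 2b}.

Buchberger on the second generating set:
h_1 = -2ab² - a - b - 1, LT = ab².
h_2 = -a + 2b - 1, LT = a.

S(h_1,h_2): lcm = ab². S = -2a + 2b³ - b² - 2b - 2.
  leading term a: subtract (2)·h_2 from -2a + 2b³ - b² - 2b - 2 → 2b³ - b² - b
  leading term b³: no divisor's leading term divides it; move 2b³ to the remainder.
  leading term b²: no divisor's leading term divides it; move -b² to the remainder.
  leading term b: no divisor's leading term divides it; move -b to the remainder.
  remainder 2b³ - b² - b ≠ 0; add k_3 = 2b³ - b² - b to the basis.

The other S-polynomials (S(h_1,k_3), S(h_2,k_3)) all reduce to 0 modulo the current basis, so we have a Gröbner basis.
Inter-reduce: drop elements whose leading term is divisible by another's, tail-reduce, and make monic.
Reduced Gröbner basis: {a - 2b + 1, b³ + 2b² + 2b}.

Same reduced basis, so the two generating sets span the same ideal.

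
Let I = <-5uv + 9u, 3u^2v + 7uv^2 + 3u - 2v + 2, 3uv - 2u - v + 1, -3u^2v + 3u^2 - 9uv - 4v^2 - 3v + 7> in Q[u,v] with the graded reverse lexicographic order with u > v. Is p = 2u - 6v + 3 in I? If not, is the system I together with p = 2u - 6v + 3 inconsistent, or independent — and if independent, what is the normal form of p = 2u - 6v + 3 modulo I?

First compute the reduced Gröbner basis of I by Buchberger's algorithm.
f_1 = -5uv + 9u, LT = uv.
f_2 = 3u^2v + 7uv^2 + 3u - 2v + 2, LT = u^2v.
f_3 = 3uv - 2u - v + 1, LT = uv.
f_4 = -3u^2v + 3u^2 - 9uv - 4v^2 - 3v + 7, LT = u^2v.

S(f_1,f_2): lcm = u^2v. S = -7/3uv^2 - 9/5u^2 - u + 2/3v - 2/3.
  reduce S modulo (f_1, f_2, f_3, f_4):
  remainder -9/5u^2 - 214/25u + 2/3v - 2/3 ≠ 0; add h_5 = -9/5u^2 - 214/25u + 2/3v - 2/3 to the basis.

S(f_1,f_3): lcm = uv. S = -17/15u + 1/3v - 1/3.
  reduce S modulo (f_1, f_2, f_3, f_4, h_5):
  remainder -17/15u + 1/3v - 1/3 ≠ 0; add h_6 = -17/15u + 1/3v - 1/3 to the basis.

S(f_1,f_4): lcm = u^2v. S = -4/5u^2 - 3uv - 4/3v^2 - v + 7/3.
  reduce S modulo (f_1, f_2, f_3, f_4, h_5, h_6):
  remainder -4/3v^2 - 4052/2295v + 7112/2295 ≠ 0; add h_7 = -4/3v^2 - 4052/2295v + 7112/2295 to the basis.

S(f_2,f_3): lcm = u^2v. S = 7/3uv^2 + 2/3u^2 + 1/3uv + 2/3u - 2/3v + 2/3.
  reduce S modulo (f_1, f_2, f_3, f_4, h_5, h_6, h_7):
  remainder 8564/6885v - 8564/6885 ≠ 0; add h_8 = 8564/6885v - 8564/6885 to the basis.

The other S-polynomials (S(f_2,f_4), S(f_3,f_4), S(f_1,h_5), S(f_2,h_5), S(f_3,h_5), S(f_4,h_5), S(f_1,h_6), S(f_2,h_6), S(f_3,h_6), S(f_4,h_6), S(h_5,h_6), S(f_1,h_7), S(f_2,h_7), S(f_3,h_7), S(f_4,h_7), S(h_5,h_7), S(h_6,h_7), S(f_1,h_8), S(f_2,h_8), S(f_3,h_8), S(f_4,h_8), S(h_5,h_8), S(h_6,h_8), S(h_7,h_8)) all reduce to 0 modulo the current basis, so we have a Gröbner basis.
Inter-reduce: drop elements whose leading term is divisible by another's, tail-reduce, and make monic.
Reduced Gröbner basis: {u, v - 1}.
Label its elements g_1 = u, g_2 = v - 1.

Reduce p = 2u - 6v + 3 modulo G:
  leading term u: subtract (2)·g_1 from 2u - 6v + 3 → -6v + 3
  leading term v: subtract (-6)·g_2 from -6v + 3 → -3
  leading term 1: no divisor's leading term divides it; move -3 to the remainder.
  normal form = -3.
The normal form is nonzero, so p ∉ I. Since p minus its normal form lies in I, I + (p) = I + (r) where r = -3; decide whether this ideal is the whole ring.
Here r = -3 is a nonzero constant, hence a unit: 1 ∈ I + (p), the Gröbner basis of I + (p) is {1}, and the enlarged system has no common solution — adjoining p is inconsistent.

Adjoining 2u - 6v + 3 makes the ideal the whole ring: the system is inconsistent.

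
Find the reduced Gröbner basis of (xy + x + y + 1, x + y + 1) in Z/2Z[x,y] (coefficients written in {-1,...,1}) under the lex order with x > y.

G = {x + y + 1, y^{2} + y}

This is the nonlinear analogue of row-reducing a linear system.

f_1 = xy + x + y + 1, LT = xy.
f_2 = x + y + 1, LT = x.

S(f_1,f_2): lcm = xy. S = x + y^{2} + 1.
  reduce S modulo (f_1, f_2):
  remainder y^{2} + y ≠ 0; add g_3 = y^{2} + y to the basis.

The other S-polynomials (S(f_1,g_3), S(f_2,g_3)) all reduce to 0 modulo the current basis, so we have a Gröbner basis.
Inter-reduce: drop elements whose leading term is divisible by another's, tail-reduce, and make monic.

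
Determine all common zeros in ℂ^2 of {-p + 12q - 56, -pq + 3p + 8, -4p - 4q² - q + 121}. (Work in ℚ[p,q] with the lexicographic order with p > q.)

Compute a lex Gröbner basis by Buchberger's algorithm.
f_1 = -p + 12q - 56, LT = p.
f_2 = -pq + 3p + 8, LT = pq.
f_3 = -4p - 4q² - q + 121, LT = p.

S(f_1,f_2): lcm = pq. S = 3p - 12q² + 56q + 8.
  leading term p: subtract (-3)·f_1 from 3p - 12q² + 56q + 8 → -12q² + 92q - 160
  leading term q²: no divisor's leading term divides it; move -12q² to the remainder.
  leading term q: no divisor's leading term divides it; move 92q to the remainder.
  leading term 1: no divisor's leading term divides it; move -160 to the remainder.
  remainder -12q² + 92q - 160 ≠ 0; add h_4 = -12q² + 92q - 160 to the basis.

S(f_1,f_3): lcm = p. S = -q² - 49/4q + 345/4.
  leading term q²: subtract (1/12)·h_4 from -q² - 49/4q + 345/4 → -239/12q + 1195/12
  leading term q: no divisor's leading term divides it; move -239/12q to the remainder.
  leading term 1: no divisor's leading term divides it; move 1195/12 to the remainder.
  remainder -239/12q + 1195/12 ≠ 0; add h_5 = -239/12q + 1195/12 to the basis.

The other S-polynomials (S(f_2,f_3), S(f_1,h_4), S(f_2,h_4), S(f_3,h_4), S(f_1,h_5), S(f_2,h_5), S(f_3,h_5), S(h_4,h_5)) all reduce to 0 modulo the current basis, so we have a Gröbner basis.
Inter-reduce: drop elements whose leading term is divisible by another's, tail-reduce, and make monic.
Reduced Gröbner basis: {p - 4, q - 5}.

Since the basis is lex-ordered, q - 5 is univariate in q. Its roots are {5}. Back-substituting each root into the other basis elements fixes the other coordinates.
  q = 5: the earlier basis element becomes p - 4 = 0, giving p = 4 — point (4, 5).
Each listed point satisfies every original equation (direct substitution).

{(4, 5)}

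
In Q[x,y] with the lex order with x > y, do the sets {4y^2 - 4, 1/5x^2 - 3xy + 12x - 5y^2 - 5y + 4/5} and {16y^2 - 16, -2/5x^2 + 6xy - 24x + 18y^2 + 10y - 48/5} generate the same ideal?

Yes, the ideals are equal.

For a fixed monomial order, each ideal has a unique reduced Gröbner basis; comparing bases decides equality.
Buchberger on the first generating set:
f_1 = 4y^2 - 4, LT = y^2.
f_2 = 1/5x^2 - 3xy + 12x - 5y^2 - 5y + 4/5, LT = x^2.

The S-polynomials (S(f_1,f_2)) all reduce to 0 modulo the current basis, so we have a Gröbner basis.
Inter-reduce: drop elements whose leading term is divisible by another's, tail-reduce, and make monic.
Reduced Gröbner basis: {x^2 - 15xy + 60x - 25y - 21, y^2 - 1}.

Buchberger on the second generating set:
h_1 = 16y^2 - 16, LT = y^2.
h_2 = -2/5x^2 + 6xy - 24x + 18y^2 + 10y - 48/5, LT = x^2.

The S-polynomials (S(h_1,h_2)) all reduce to 0 modulo the current basis, so we have a Gröbner basis.
Inter-reduce: drop elements whose leading term is divisible by another's, tail-reduce, and make monic.
Reduced Gröbner basis: {x^2 - 15xy + 60x - 25y - 21, y^2 - 1}.

These coincide, so the ideals are equal.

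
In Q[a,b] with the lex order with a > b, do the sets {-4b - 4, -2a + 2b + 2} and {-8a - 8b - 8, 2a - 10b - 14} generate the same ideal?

Two ideals are equal iff their reduced Gröbner bases coincide (the reduced basis is unique for a fixed ordering).
Buchberger on the first generating set:
f_1 = -4b - 4, LT = b.
f_2 = -2a + 2b + 2, LT = a.

The S-polynomials (S(f_1,f_2)) all reduce to 0 modulo the current basis, so we have a Gröbner basis.
Inter-reduce: drop elements whose leading term is divisible by another's, tail-reduce, and make monic.
Reduced Gröbner basis: {a, b + 1}.

Buchberger on the second generating set:
h_1 = -8a - 8b - 8, LT = a.
h_2 = 2a - 10b - 14, LT = a.

S(h_1,h_2): lcm = a. S = 6b + 8.
  leading term b: no divisor's leading term divides it; move 6b to the remainder.
  leading term 1: no divisor's leading term divides it; move 8 to the remainder.
  remainder 6b + 8 ≠ 0; add k_3 = 6b + 8 to the basis.

The other S-polynomials (S(h_1,k_3), S(h_2,k_3)) all reduce to 0 modulo the current basis, so we have a Gröbner basis.
Inter-reduce: drop elements whose leading term is divisible by another's, tail-reduce, and make monic.
Reduced Gröbner basis: {a - \tfrac{1}{3}, b + \tfrac{4}{3}}.

Since the reduced bases disagree, the two ideals are not the same.
The choice of monomial ordering does not affect the verdict — as long as both bases are computed under the same ordering, their equality decides ideal equality.

No, the ideals differ.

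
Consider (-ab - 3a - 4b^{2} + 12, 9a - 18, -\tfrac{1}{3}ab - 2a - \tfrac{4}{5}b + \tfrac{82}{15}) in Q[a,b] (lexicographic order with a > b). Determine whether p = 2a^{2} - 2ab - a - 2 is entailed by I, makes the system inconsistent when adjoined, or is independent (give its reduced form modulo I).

First compute the reduced Gröbner basis of I by Buchberger's algorithm.
f_1 = -ab - 3a - 4b^{2} + 12, LT = ab.
f_2 = 9a - 18, LT = a.
f_3 = -\tfrac{1}{3}ab - 2a - \tfrac{4}{5}b + \tfrac{82}{15}, LT = ab.

S(f_1,f_2): lcm = ab. S = 3a + 4b^{2} + 2b - 12.
  leading term a: subtract (\tfrac{1}{3})·f_2 from 3a + 4b^{2} + 2b - 12 → 4b^{2} + 2b - 6
  leading term b^{2}: no divisor's leading term divides it; move 4b^{2} to the remainder.
  leading term b: no divisor's leading term divides it; move 2b to the remainder.
  leading term 1: no divisor's leading term divides it; move -6 to the remainder.
  remainder 4b^{2} + 2b - 6 ≠ 0; add h_4 = 4b^{2} + 2b - 6 to the basis.

S(f_1,f_3): lcm = ab. S = -3a + 4b^{2} - \tfrac{12}{5}b + \tfrac{22}{5}.
  leading term a: subtract (-\tfrac{1}{3})·f_2 from -3a + 4b^{2} - \tfrac{12}{5}b + \tfrac{22}{5} → 4b^{2} - \tfrac{12}{5}b - \tfrac{8}{5}
  leading term b^{2}: subtract (1)·h_4 from 4b^{2} - \tfrac{12}{5}b - \tfrac{8}{5} → -\tfrac{22}{5}b + \tfrac{22}{5}
  leading term b: no divisor's leading term divides it; move -\tfrac{22}{5}b to the remainder.
  leading term 1: no divisor's leading term divides it; move \tfrac{22}{5} to the remainder.
  remainder -\tfrac{22}{5}b + \tfrac{22}{5} ≠ 0; add h_5 = -\tfrac{22}{5}b + \tfrac{22}{5} to the basis.

The other S-polynomials (S(f_2,f_3), S(f_1,h_4), S(f_2,h_4), S(f_3,h_4), S(f_1,h_5), S(f_2,h_5), S(f_3,h_5), S(h_4,h_5)) all reduce to 0 modulo the current basis, so we have a Gröbner basis.
Inter-reduce: drop elements whose leading term is divisible by another's, tail-reduce, and make monic.
Reduced Gröbner basis: {a - 2, b - 1}.
Label its elements g_1 = a - 2, g_2 = b - 1.

Reduce p = 2a^{2} - 2ab - a - 2 modulo G:
  leading term a^{2}: subtract (2a)·g_1 from 2a^{2} - 2ab - a - 2 → -2ab + 3a - 2
  leading term ab: subtract (-2b)·g_1 from -2ab + 3a - 2 → 3a - 4b - 2
  leading term a: subtract (3)·g_1 from 3a - 4b - 2 → -4b + 4
  leading term b: subtract (-4)·g_2 from -4b + 4 → 0
  normal form = 0.
Since the normal form is 0, p ∈ I.

2a^{2} - 2ab - a - 2 lies in I (it reduces to 0).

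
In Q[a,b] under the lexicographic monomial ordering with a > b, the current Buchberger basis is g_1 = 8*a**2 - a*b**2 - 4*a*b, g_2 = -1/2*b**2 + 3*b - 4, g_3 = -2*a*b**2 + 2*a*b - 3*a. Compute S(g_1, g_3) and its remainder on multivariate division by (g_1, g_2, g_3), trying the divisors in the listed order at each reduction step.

lcm(LM(g_1), LM(g_3)) = a**2*b**2.
S = (lcm/LT(g_1))·g_1 − (lcm/LT(g_3))·g_3 = a**2*b - 3/2*a**2 - 1/8*a*b**4 - 1/2*a*b**3.
Reduce S modulo (g_1, g_2, g_3) in that order:
  leading term a**2*b: subtract (1/8*b)·g_1 from a**2*b - 3/2*a**2 - 1/8*a*b**4 - 1/2*a*b**3 → -3/2*a**2 - 1/8*a*b**4 - 3/8*a*b**3 + 1/2*a*b**2
  leading term a**2: subtract (-3/16)·g_1 from -3/2*a**2 - 1/8*a*b**4 - 3/8*a*b**3 + 1/2*a*b**2 → -1/8*a*b**4 - 3/8*a*b**3 + 5/16*a*b**2 - 3/4*a*b
  leading term a*b**4: subtract (1/4*a*b**2)·g_2 from -1/8*a*b**4 - 3/8*a*b**3 + 5/16*a*b**2 - 3/4*a*b → -9/8*a*b**3 + 21/16*a*b**2 - 3/4*a*b
  leading term a*b**3: subtract (9/4*a*b)·g_2 from -9/8*a*b**3 + 21/16*a*b**2 - 3/4*a*b → -87/16*a*b**2 + 33/4*a*b
  leading term a*b**2: subtract (87/8*a)·g_2 from -87/16*a*b**2 + 33/4*a*b → -195/8*a*b + 87/2*a
  leading term a*b: no divisor's leading term divides it; move -195/8*a*b to the remainder.
  leading term a: no divisor's leading term divides it; move 87/2*a to the remainder.
The remainder -195/8*a*b + 87/2*a is nonzero, so it would be added as the next basis element.

S(g_1, g_3) = a**2*b - 3/2*a**2 - 1/8*a*b**4 - 1/2*a*b**3; remainder on division = -195/8*a*b + 87/2*a.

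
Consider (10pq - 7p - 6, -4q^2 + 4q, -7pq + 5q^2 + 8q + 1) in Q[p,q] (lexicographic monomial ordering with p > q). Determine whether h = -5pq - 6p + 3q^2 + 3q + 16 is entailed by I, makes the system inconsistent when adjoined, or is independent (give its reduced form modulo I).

-5pq - 6p + 3q^2 + 3q + 16 lies in I (it reduces to 0).

First compute the reduced Gröbner basis of I by Buchberger's algorithm.
f_1 = 10pq - 7p - 6, LT = pq.
f_2 = -4q^2 + 4q, LT = q^2.
f_3 = -7pq + 5q^2 + 8q + 1, LT = pq.

S(f_1,f_2): lcm = pq^2. S = 3/10pq - 3/5q.
  leading term pq: subtract (3/100)·f_1 from 3/10pq - 3/5q → 21/100p - 3/5q + 9/50
  leading term p: no divisor's leading term divides it; move 21/100p to the remainder.
  leading term q: no divisor's leading term divides it; move -3/5q to the remainder.
  leading term 1: no divisor's leading term divides it; move 9/50 to the remainder.
  remainder 21/100p - 3/5q + 9/50 ≠ 0; add k_4 = 21/100p - 3/5q + 9/50 to the basis.

S(f_1,f_3): lcm = pq. S = -7/10p + 5/7q^2 + 8/7q - 16/35.
  leading term p: subtract (-10/3)·k_4 from -7/10p + 5/7q^2 + 8/7q - 16/35 → 5/7q^2 - 6/7q + 1/7
  leading term q^2: subtract (-5/28)·f_2 from 5/7q^2 - 6/7q + 1/7 → -1/7q + 1/7
  leading term q: no divisor's leading term divides it; move -1/7q to the remainder.
  leading term 1: no divisor's leading term divides it; move 1/7 to the remainder.
  remainder -1/7q + 1/7 ≠ 0; add k_5 = -1/7q + 1/7 to the basis.

The other S-polynomials (S(f_2,f_3), S(f_1,k_4), S(f_2,k_4), S(f_3,k_4), S(f_1,k_5), S(f_2,k_5), S(f_3,k_5), S(k_4,k_5)) all reduce to 0 modulo the current basis, so we have a Gröbner basis.
Inter-reduce: drop elements whose leading term is divisible by another's, tail-reduce, and make monic.
Reduced Gröbner basis: {p - 2, q - 1}.
Label its elements g_1 = p - 2, g_2 = q - 1.

Reduce h = -5pq - 6p + 3q^2 + 3q + 16 modulo G:
  leading term pq: subtract (-5q)·g_1 from -5pq - 6p + 3q^2 + 3q + 16 → -6p + 3q^2 - 7q + 16
  leading term p: subtract (-6)·g_1 from -6p + 3q^2 - 7q + 16 → 3q^2 - 7q + 4
  leading term q^2: subtract (3q)·g_2 from 3q^2 - 7q + 4 → -4q + 4
  leading term q: subtract (-4)·g_2 from -4q + 4 → 0
  normal form = 0.
Since the normal form is 0, h ∈ I.

Ideal membership is decidable via reduction modulo a Gröbner basis.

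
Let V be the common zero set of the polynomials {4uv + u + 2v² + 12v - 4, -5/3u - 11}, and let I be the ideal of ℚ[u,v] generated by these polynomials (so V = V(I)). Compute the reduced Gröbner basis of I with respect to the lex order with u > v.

G = {u + 33/5, v² - 36/5v - 53/10}

This is the nonlinear analogue of row-reducing a linear system.

f_1 = 4uv + u + 2v² + 12v - 4, LT = uv.
f_2 = -5/3u - 11, LT = u.

S(f_1,f_2): lcm = uv. S = ¼u + ½v² - 18/5v - 1.
  leading term u: subtract (-3/20)·f_2 from ¼u + ½v² - 18/5v - 1 → ½v² - 18/5v - 53/20
  leading term v²: no divisor's leading term divides it; move ½v² to the remainder.
  leading term v: no divisor's leading term divides it; move -18/5v to the remainder.
  leading term 1: no divisor's leading term divides it; move -53/20 to the remainder.
  remainder ½v² - 18/5v - 53/20 ≠ 0; add g_3 = ½v² - 18/5v - 53/20 to the basis.

The other S-polynomials (S(f_1,g_3), S(f_2,g_3)) all reduce to 0 modulo the current basis, so we have a Gröbner basis.
Inter-reduce: drop elements whose leading term is divisible by another's, tail-reduce, and make monic.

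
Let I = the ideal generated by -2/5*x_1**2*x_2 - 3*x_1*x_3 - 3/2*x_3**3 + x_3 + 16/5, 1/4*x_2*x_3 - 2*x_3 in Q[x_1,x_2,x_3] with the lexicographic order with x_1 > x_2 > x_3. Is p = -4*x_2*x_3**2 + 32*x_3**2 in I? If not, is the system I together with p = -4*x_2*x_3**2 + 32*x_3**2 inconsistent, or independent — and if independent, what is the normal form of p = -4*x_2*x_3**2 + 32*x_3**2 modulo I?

-4*x_2*x_3**2 + 32*x_3**2 lies in I (it reduces to 0).

First compute the reduced Gröbner basis of I by Buchberger's algorithm.
f_1 = -2/5*x_1**2*x_2 - 3*x_1*x_3 - 3/2*x_3**3 + x_3 + 16/5, LT = x_1**2*x_2.
f_2 = 1/4*x_2*x_3 - 2*x_3, LT = x_2*x_3.

S(f_1,f_2): lcm = x_1**2*x_2*x_3. S = 8*x_1**2*x_3 + 15/2*x_1*x_3**2 + 15/4*x_3**4 - 5/2*x_3**2 - 8*x_3.
  leading term x_1**2*x_3: no divisor's leading term divides it; move 8*x_1**2*x_3 to the remainder.
  leading term x_1*x_3**2: no divisor's leading term divides it; move 15/2*x_1*x_3**2 to the remainder.
  leading term x_3**4: no divisor's leading term divides it; move 15/4*x_3**4 to the remainder.
  leading term x_3**2: no divisor's leading term divides it; move -5/2*x_3**2 to the remainder.
  leading term x_3: no divisor's leading term divides it; move -8*x_3 to the remainder.
  remainder 8*x_1**2*x_3 + 15/2*x_1*x_3**2 + 15/4*x_3**4 - 5/2*x_3**2 - 8*x_3 ≠ 0; add h_3 = 8*x_1**2*x_3 + 15/2*x_1*x_3**2 + 15/4*x_3**4 - 5/2*x_3**2 - 8*x_3 to the basis.

The other S-polynomials (S(f_1,h_3), S(f_2,h_3)) all reduce to 0 modulo the current basis, so we have a Gröbner basis.
Inter-reduce: drop elements whose leading term is divisible by another's, tail-reduce, and make monic.
Reduced Gröbner basis: {x_1**2*x_2 + 15/2*x_1*x_3 + 15/4*x_3**3 - 5/2*x_3 - 8, x_1**2*x_3 + 15/16*x_1*x_3**2 + 15/32*x_3**4 - 5/16*x_3**2 - x_3, x_2*x_3 - 8*x_3}.
Label its elements g_1 = x_1**2*x_2 + 15/2*x_1*x_3 + 15/4*x_3**3 - 5/2*x_3 - 8, g_2 = x_1**2*x_3 + 15/16*x_1*x_3**2 + 15/32*x_3**4 - 5/16*x_3**2 - x_3, g_3 = x_2*x_3 - 8*x_3.

Reduce p = -4*x_2*x_3**2 + 32*x_3**2 modulo G:
  leading term x_2*x_3**2: subtract (-4*x_3)·g_3 from -4*x_2*x_3**2 + 32*x_3**2 → 0
  normal form = 0.
Since the normal form is 0, p ∈ I.

The remainder on division by a Gröbner basis is unique — it is the normal form.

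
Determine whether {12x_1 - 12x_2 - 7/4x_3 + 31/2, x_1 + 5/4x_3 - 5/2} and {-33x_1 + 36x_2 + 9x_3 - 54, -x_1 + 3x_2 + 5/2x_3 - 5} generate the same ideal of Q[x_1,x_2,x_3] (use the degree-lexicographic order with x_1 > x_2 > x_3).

No, the ideals differ.

Since reduced Gröbner bases are canonical representatives of ideals under a given ordering, it suffices to compute and compare them.
Buchberger on the first generating set:
f_1 = 12x_1 - 12x_2 - 7/4x_3 + 31/2, LT = x_1.
f_2 = x_1 + 5/4x_3 - 5/2, LT = x_1.

S(f_1,f_2): lcm = x_1. S = -x_2 - 67/48x_3 + 91/24.
  leading term x_2: no divisor's leading term divides it; move -x_2 to the remainder.
  leading term x_3: no divisor's leading term divides it; move -67/48x_3 to the remainder.
  leading term 1: no divisor's leading term divides it; move 91/24 to the remainder.
  remainder -x_2 - 67/48x_3 + 91/24 ≠ 0; add g_3 = -x_2 - 67/48x_3 + 91/24 to the basis.

S(f_1,g_3): leading monomials are coprime, so the S-polynomial reduces to 0 (Buchberger's first criterion).
S(f_2,g_3): leading monomials are coprime, so the S-polynomial reduces to 0 (Buchberger's first criterion).
Every S-polynomial of the final basis reduces to 0, so we have a Gröbner basis.
Inter-reduce: drop elements whose leading term is divisible by another's, tail-reduce, and make monic.
Reduced Gröbner basis: {x_1 + 5/4x_3 - 5/2, x_2 + 67/48x_3 - 91/24}.

Buchberger on the second generating set:
h_1 = -33x_1 + 36x_2 + 9x_3 - 54, LT = x_1.
h_2 = -x_1 + 3x_2 + 5/2x_3 - 5, LT = x_1.

S(h_1,h_2): lcm = x_1. S = 21/11x_2 + 49/22x_3 - 37/11.
  leading term x_2: no divisor's leading term divides it; move 21/11x_2 to the remainder.
  leading term x_3: no divisor's leading term divides it; move 49/22x_3 to the remainder.
  leading term 1: no divisor's leading term divides it; move -37/11 to the remainder.
  remainder 21/11x_2 + 49/22x_3 - 37/11 ≠ 0; add k_3 = 21/11x_2 + 49/22x_3 - 37/11 to the basis.

S(h_1,k_3): leading monomials are coprime, so the S-polynomial reduces to 0 (Buchberger's first criterion).
S(h_2,k_3): leading monomials are coprime, so the S-polynomial reduces to 0 (Buchberger's first criterion).
Every S-polynomial of the final basis reduces to 0, so we have a Gröbner basis.
Inter-reduce: drop elements whose leading term is divisible by another's, tail-reduce, and make monic.
Reduced Gröbner basis: {x_1 + x_3 - 2/7, x_2 + 7/6x_3 - 37/21}.

Since the reduced bases disagree, the two ideals are not the same.
The same test decides containment: I ⊆ J iff every generator of I reduces to 0 modulo a Gröbner basis of J.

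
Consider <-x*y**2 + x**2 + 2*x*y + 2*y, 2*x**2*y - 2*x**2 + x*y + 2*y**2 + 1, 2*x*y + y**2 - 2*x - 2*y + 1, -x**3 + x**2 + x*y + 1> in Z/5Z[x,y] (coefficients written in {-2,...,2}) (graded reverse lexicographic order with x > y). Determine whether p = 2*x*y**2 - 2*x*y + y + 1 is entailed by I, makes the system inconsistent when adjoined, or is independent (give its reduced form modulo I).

First compute the reduced Gröbner basis of I by Buchberger's algorithm.
f_1 = -x*y**2 + x**2 + 2*x*y + 2*y, LT = x*y**2.
f_2 = 2*x**2*y - 2*x**2 + x*y + 2*y**2 + 1, LT = x**2*y.
f_3 = 2*x*y + y**2 - 2*x - 2*y + 1, LT = x*y.
f_4 = -x**3 + x**2 + x*y + 1, LT = x**3.

S(f_1,f_2): lcm = x**2*y**2. S = -x**3 - x**2*y + 2*x*y**2 - y**3 - 2*x*y + 2*y.
  leading term x**3: subtract (1)·f_4 from -x**3 - x**2*y + 2*x*y**2 - y**3 - 2*x*y + 2*y → -x**2*y + 2*x*y**2 - y**3 - x**2 + 2*x*y + 2*y - 1
  leading term x**2*y: subtract (2)·f_2 from -x**2*y + 2*x*y**2 - y**3 - x**2 + 2*x*y + 2*y - 1 → 2*x*y**2 - y**3 - 2*x**2 + y**2 + 2*y + 2
  leading term x*y**2: subtract (-2)·f_1 from 2*x*y**2 - y**3 - 2*x**2 + y**2 + 2*y + 2 → -y**3 - x*y + y**2 + y + 2
  leading term y**3: no divisor's leading term divides it; move -y**3 to the remainder.
  leading term x*y: subtract (2)·f_3 from -x*y + y**2 + y + 2 → -y**2 - x
  leading term y**2: no divisor's leading term divides it; move -y**2 to the remainder.
  leading term x: no divisor's leading term divides it; move -x to the remainder.
  remainder -y**3 - y**2 - x ≠ 0; add h_5 = -y**3 - y**2 - x to the basis.

S(f_1,f_3): lcm = x*y**2. S = 2*y**3 - x**2 - x*y + y**2.
  leading term y**3: subtract (-2)·h_5 from 2*y**3 - x**2 - x*y + y**2 → -x**2 - x*y - y**2 - 2*x
  leading term x**2: no divisor's leading term divides it; move -x**2 to the remainder.
  leading term x*y: subtract (2)·f_3 from -x*y - y**2 - 2*x → 2*y**2 + 2*x - y - 2
  leading term y**2: no divisor's leading term divides it; move 2*y**2 to the remainder.
  leading term x: no divisor's leading term divides it; move 2*x to the remainder.
  leading term y: no divisor's leading term divides it; move -y to the remainder.
  leading term 1: no divisor's leading term divides it; move -2 to the remainder.
  remainder -x**2 + 2*y**2 + 2*x - y - 2 ≠ 0; add h_6 = -x**2 + 2*y**2 + 2*x - y - 2 to the basis.

S(f_1,f_4): lcm = x**3*y**2. S = -x**4 - 2*x**3*y + x**2*y**2 + x*y**3 - 2*x**2*y + y**2.
  leading term x**4: subtract (x)·f_4 from -x**4 - 2*x**3*y + x**2*y**2 + x*y**3 - 2*x**2*y + y**2 → -2*x**3*y + x**2*y**2 + x*y**3 - x**3 + 2*x**2*y + y**2 - x
  leading term x**3*y: subtract (-x)·f_2 from -2*x**3*y + x**2*y**2 + x*y**3 - x**3 + 2*x**2*y + y**2 - x → x**2*y**2 + x*y**3 + 2*x**3 - 2*x**2*y + 2*x*y**2 + y**2
  leading term x**2*y**2: subtract (-x)·f_1 from x**2*y**2 + x*y**3 + 2*x**3 - 2*x**2*y + 2*x*y**2 + y**2 → x*y**3 - 2*x**3 + 2*x*y**2 + 2*x*y + y**2
  leading term x*y**3: subtract (-y)·f_1 from x*y**3 - 2*x**3 + 2*x*y**2 + 2*x*y + y**2 → -2*x**3 + x**2*y - x*y**2 + 2*x*y - 2*y**2
  leading term x**3: subtract (2)·f_4 from -2*x**3 + x**2*y - x*y**2 + 2*x*y - 2*y**2 → x**2*y - x*y**2 - 2*x**2 - 2*y**2 - 2
  leading term x**2*y: subtract (-2)·f_2 from x**2*y - x*y**2 - 2*x**2 - 2*y**2 - 2 → -x*y**2 - x**2 + 2*x*y + 2*y**2
  leading term x*y**2: subtract (1)·f_1 from -x*y**2 - x**2 + 2*x*y + 2*y**2 → -2*x**2 + 2*y**2 - 2*y
  leading term x**2: subtract (2)·h_6 from -2*x**2 + 2*y**2 - 2*y → -2*y**2 + x - 1
  leading term y**2: no divisor's leading term divides it; move -2*y**2 to the remainder.
  leading term x: no divisor's leading term divides it; move x to the remainder.
  leading term 1: no divisor's leading term divides it; move -1 to the remainder.
  remainder -2*y**2 + x - 1 ≠ 0; add h_7 = -2*y**2 + x - 1 to the basis.

S(f_2,f_3): lcm = x**2*y. S = 2*x*y**2 - x*y + y**2 + 2*x - 2.
  leading term x*y**2: subtract (-2)·f_1 from 2*x*y**2 - x*y + y**2 + 2*x - 2 → 2*x**2 - 2*x*y + y**2 + 2*x - y - 2
  leading term x**2: subtract (-2)·h_6 from 2*x**2 - 2*x*y + y**2 + 2*x - y - 2 → -2*x*y + x + 2*y - 1
  leading term x*y: subtract (-1)·f_3 from -2*x*y + x + 2*y - 1 → y**2 - x
  leading term y**2: subtract (2)·h_7 from y**2 - x → 2*x + 2
  leading term x: no divisor's leading term divides it; move 2*x to the remainder.
  leading term 1: no divisor's leading term divides it; move 2 to the remainder.
  remainder 2*x + 2 ≠ 0; add h_8 = 2*x + 2 to the basis.

S(f_2,f_4): lcm = x**3*y. S = -x**3 - x**2*y + 2*x*y**2 - 2*x + y.
  leading term x**3: subtract (1)·f_4 from -x**3 - x**2*y + 2*x*y**2 - 2*x + y → -x**2*y + 2*x*y**2 - x**2 - x*y - 2*x + y - 1
  leading term x**2*y: subtract (2)·f_2 from -x**2*y + 2*x*y**2 - x**2 - x*y - 2*x + y - 1 → 2*x*y**2 - 2*x**2 + 2*x*y + y**2 - 2*x + y + 2
  leading term x*y**2: subtract (-2)·f_1 from 2*x*y**2 - 2*x**2 + 2*x*y + y**2 - 2*x + y + 2 → x*y + y**2 - 2*x + 2
  leading term x*y: subtract (-2)·f_3 from x*y + y**2 - 2*x + 2 → -2*y**2 - x + y - 1
  leading term y**2: subtract (1)·h_7 from -2*y**2 - x + y - 1 → -2*x + y
  leading term x: subtract (-1)·h_8 from -2*x + y → y + 2
  leading term y: no divisor's leading term divides it; move y to the remainder.
  leading term 1: no divisor's leading term divides it; move 2 to the remainder.
  remainder y + 2 ≠ 0; add h_9 = y + 2 to the basis.

The other S-polynomials (S(f_3,f_4), S(f_1,h_5), S(f_2,h_5), S(f_3,h_5), S(f_4,h_5), S(f_1,h_6), S(f_2,h_6), S(f_3,h_6), S(f_4,h_6), S(h_5,h_6), S(f_1,h_7), S(f_2,h_7), S(f_3,h_7), S(f_4,h_7), S(h_5,h_7), S(h_6,h_7), S(f_1,h_8), S(f_2,h_8), S(f_3,h_8), S(f_4,h_8), S(h_5,h_8), S(h_6,h_8), S(h_7,h_8), S(f_1,h_9), S(f_2,h_9), S(f_3,h_9), S(f_4,h_9), S(h_5,h_9), S(h_6,h_9), S(h_7,h_9), S(h_8,h_9)) all reduce to 0 modulo the current basis, so we have a Gröbner basis.
Inter-reduce: drop elements whose leading term is divisible by another's, tail-reduce, and make monic.
Reduced Gröbner basis: {x + 1, y + 2}.
Label its elements g_1 = x + 1, g_2 = y + 2.

Reduce p = 2*x*y**2 - 2*x*y + y + 1 modulo G:
  leading term x*y**2: subtract (2*y**2)·g_1 from 2*x*y**2 - 2*x*y + y + 1 → -2*x*y - 2*y**2 + y + 1
  leading term x*y: subtract (-2*y)·g_1 from -2*x*y - 2*y**2 + y + 1 → -2*y**2 - 2*y + 1
  leading term y**2: subtract (-2*y)·g_2 from -2*y**2 - 2*y + 1 → 2*y + 1
  leading term y: subtract (2)·g_2 from 2*y + 1 → 2
  leading term 1: no divisor's leading term divides it; move 2 to the remainder.
  normal form = 2.
The normal form is nonzero, so p ∉ I. Since p minus its normal form lies in I, I + (p) = I + (r) where r = 2; decide whether this ideal is the whole ring.
Here r = 2 is a nonzero constant, hence a unit: 1 ∈ I + (p), the Gröbner basis of I + (p) is {1}, and the enlarged system has no common solution — adjoining p is inconsistent.

Adjoining 2*x*y**2 - 2*x*y + y + 1 makes the ideal the whole ring: the system is inconsistent.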